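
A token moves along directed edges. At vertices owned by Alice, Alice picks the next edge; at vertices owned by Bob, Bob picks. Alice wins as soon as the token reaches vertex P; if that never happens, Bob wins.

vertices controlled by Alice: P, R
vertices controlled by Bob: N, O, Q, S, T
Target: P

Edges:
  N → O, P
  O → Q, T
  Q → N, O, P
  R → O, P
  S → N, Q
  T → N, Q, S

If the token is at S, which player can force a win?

A0 = {P}
A1: add {R} — R (Alice) has R→P.
A2 = A1; e.g. N (Bob) can still go to O. Fixed point.
S never enters the attractor, so Bob can avoid the target forever.

Bob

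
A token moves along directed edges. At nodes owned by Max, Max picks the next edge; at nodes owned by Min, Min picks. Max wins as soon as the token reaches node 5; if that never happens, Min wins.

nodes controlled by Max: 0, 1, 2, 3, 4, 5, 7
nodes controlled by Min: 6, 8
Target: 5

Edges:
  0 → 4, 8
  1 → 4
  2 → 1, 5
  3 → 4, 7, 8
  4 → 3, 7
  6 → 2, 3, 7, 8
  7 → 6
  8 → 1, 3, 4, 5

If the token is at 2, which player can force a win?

A0 = {5}
A1: add {2} — 2 (Max) has 2→5.
A2 = A1; e.g. 0 (Max) has no edge into A1. Fixed point.
2 ∈ A1, so Max can force the target.

Max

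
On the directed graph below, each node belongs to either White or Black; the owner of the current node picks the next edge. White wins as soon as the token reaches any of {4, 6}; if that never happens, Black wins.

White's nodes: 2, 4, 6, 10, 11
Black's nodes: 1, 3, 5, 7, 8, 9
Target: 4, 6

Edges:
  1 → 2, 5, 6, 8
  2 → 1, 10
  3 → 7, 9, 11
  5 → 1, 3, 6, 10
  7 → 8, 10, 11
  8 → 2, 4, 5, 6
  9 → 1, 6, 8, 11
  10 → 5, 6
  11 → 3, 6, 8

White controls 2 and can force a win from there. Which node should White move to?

10

A0 = {4, 6}
A1: add {10, 11} — 10 (White) has 10→6; 11 (White) has 11→6.
A2: add {2} — 2 (White) has 2→10.
A3 = A2; e.g. 1 (Black) can still go to 5. Fixed point.
From 2, successor 10 is in the attractor (rank 1); the other successor 1 is not.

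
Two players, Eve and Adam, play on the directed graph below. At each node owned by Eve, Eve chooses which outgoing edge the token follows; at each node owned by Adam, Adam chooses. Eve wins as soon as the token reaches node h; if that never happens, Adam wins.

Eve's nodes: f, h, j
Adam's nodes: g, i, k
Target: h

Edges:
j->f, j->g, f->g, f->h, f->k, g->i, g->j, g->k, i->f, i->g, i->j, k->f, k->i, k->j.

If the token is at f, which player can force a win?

A0 = {h}
A1: add {f} — f (Eve) has f→h.
f ∈ A1, so Eve can force the target.

Eve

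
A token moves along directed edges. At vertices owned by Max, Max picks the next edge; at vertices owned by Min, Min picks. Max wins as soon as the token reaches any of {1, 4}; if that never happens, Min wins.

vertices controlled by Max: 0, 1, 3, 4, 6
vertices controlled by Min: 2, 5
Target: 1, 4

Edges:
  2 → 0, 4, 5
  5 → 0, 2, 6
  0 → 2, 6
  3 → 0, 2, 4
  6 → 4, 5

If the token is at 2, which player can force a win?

Min

A0 = {1, 4}
A1: add {3, 6} — 3 (Max) has 3→4; 6 (Max) has 6→4.
A2: add {0} — 0 (Max) has 0→6.
A3 = A2; e.g. 2 (Min) can still go to 5. Fixed point.
2 never enters the attractor, so Min can avoid the target forever.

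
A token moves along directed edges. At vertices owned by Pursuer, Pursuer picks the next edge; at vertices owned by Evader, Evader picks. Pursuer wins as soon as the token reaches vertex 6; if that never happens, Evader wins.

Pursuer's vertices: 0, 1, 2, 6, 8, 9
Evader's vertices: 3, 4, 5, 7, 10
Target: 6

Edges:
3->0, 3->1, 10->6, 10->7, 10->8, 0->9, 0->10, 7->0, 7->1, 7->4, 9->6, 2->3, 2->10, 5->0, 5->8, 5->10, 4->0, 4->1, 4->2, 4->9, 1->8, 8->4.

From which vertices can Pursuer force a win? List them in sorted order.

0, 6, 9

A0 = {6}
A1: add {9} — 9 (Pursuer) has 9→6.
A2: add {0} — 0 (Pursuer) has 0→9.
A3 = A2; e.g. 1 (Pursuer) has no edge into A2. Fixed point.
Pursuer's winning region = {0, 6, 9}.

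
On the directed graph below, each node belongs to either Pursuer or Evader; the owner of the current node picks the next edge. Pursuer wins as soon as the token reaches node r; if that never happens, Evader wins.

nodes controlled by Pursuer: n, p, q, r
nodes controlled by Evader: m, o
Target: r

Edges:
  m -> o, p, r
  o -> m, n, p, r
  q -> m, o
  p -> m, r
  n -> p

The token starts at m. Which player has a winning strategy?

Evader

A0 = {r}
A1: add {p} — p (Pursuer) has p→r.
A2: add {n} — n (Pursuer) has n→p.
A3 = A2; e.g. m (Evader) can still go to o. Fixed point.
m never enters the attractor, so Evader can avoid the target forever.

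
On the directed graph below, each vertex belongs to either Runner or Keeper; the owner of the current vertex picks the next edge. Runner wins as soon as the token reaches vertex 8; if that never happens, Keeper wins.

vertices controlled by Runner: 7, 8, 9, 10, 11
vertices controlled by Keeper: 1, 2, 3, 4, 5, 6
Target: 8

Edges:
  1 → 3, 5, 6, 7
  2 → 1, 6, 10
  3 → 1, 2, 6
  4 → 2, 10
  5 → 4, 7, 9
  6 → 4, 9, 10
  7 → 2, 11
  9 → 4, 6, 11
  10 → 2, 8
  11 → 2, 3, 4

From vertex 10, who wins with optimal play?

A0 = {8}
A1: add {10} — 10 (Runner) has 10→8.
A2 = A1; e.g. 1 (Keeper) can still go to 3. Fixed point.
10 ∈ A1, so Runner can force the target.

Runner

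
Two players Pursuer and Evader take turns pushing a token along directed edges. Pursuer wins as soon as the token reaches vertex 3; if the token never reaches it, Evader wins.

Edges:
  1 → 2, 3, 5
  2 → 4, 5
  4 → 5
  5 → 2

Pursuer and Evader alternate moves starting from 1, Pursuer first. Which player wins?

Track states (vertex, player-to-move).
A0 = {(3,Pursuer), (3,Evader)}
A1: add {(1,Pursuer)}.
(1,Pursuer) ∈ A1 ⇒ Pursuer forces the target.

Pursuer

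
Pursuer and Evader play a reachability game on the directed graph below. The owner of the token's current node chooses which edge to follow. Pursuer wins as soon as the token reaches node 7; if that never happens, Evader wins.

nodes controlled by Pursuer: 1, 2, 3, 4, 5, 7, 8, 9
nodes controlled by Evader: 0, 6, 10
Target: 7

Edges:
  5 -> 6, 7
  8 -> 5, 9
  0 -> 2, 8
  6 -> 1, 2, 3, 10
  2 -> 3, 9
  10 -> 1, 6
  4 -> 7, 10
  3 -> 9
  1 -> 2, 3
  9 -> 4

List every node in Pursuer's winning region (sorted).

0, 1, 2, 3, 4, 5, 7, 8, 9

A0 = {7}
A1: add {4, 5} — 4 (Pursuer) has 4→7; 5 (Pursuer) has 5→7.
A2: add {8, 9} — 8 (Pursuer) has 8→5; 9 (Pursuer) has 9→4.
A3: add {2, 3} — 2 (Pursuer) has 2→9; 3 (Pursuer) has 3→9.
A4: add {0, 1} — 0 (Evader): all of {2, 8} already in; 1 (Pursuer) has 1→2.
A5 = A4; e.g. 6 (Evader) can still go to 10. Fixed point.
Pursuer's winning region = {0, 1, 2, 3, 4, 5, 7, 8, 9}.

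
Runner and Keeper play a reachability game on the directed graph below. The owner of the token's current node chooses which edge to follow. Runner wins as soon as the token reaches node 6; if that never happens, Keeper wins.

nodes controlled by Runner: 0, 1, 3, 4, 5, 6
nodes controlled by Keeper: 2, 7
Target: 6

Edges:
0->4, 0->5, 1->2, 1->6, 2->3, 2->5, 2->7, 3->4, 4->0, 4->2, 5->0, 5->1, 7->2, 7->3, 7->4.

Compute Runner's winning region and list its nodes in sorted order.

0, 1, 3, 4, 5, 6

A0 = {6}
A1: add {1} — 1 (Runner) has 1→6.
A2: add {5} — 5 (Runner) has 5→1.
A3: add {0} — 0 (Runner) has 0→5.
A4: add {4} — 4 (Runner) has 4→0.
A5: add {3} — 3 (Runner) has 3→4.
A6 = A5; e.g. 2 (Keeper) can still go to 7. Fixed point.
Runner's winning region = {0, 1, 3, 4, 5, 6}.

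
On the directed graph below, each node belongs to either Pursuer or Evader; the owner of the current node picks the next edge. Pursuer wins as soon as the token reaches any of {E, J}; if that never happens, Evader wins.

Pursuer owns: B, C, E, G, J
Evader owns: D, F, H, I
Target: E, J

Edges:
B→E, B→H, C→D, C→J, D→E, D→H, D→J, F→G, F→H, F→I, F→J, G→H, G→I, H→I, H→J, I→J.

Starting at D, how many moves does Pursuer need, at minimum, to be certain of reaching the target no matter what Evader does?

A0 = {E, J}
A1: add {B, C, I} — B (Pursuer) has B→E; C (Pursuer) has C→J; I (Evader): all of {J} already in.
A2: add {G, H} — G (Pursuer) has G→I; H (Evader): all of {I, J} already in.
A3: add {D, F} — D (Evader): all of {E, H, J} already in; F (Evader): all of {G, H, I, J} already in.
A3 = all vertices. Fixed point.
D enters the attractor at level 3, so Pursuer can force the target in 3 moves from there.

3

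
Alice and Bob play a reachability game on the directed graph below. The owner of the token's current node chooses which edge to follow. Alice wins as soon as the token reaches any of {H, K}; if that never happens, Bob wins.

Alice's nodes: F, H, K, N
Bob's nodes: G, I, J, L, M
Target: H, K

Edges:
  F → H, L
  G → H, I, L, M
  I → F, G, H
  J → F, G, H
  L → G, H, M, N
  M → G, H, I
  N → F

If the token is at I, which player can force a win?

A0 = {H, K}
A1: add {F} — F (Alice) has F→H.
A2: add {N} — N (Alice) has N→F.
A3 = A2; e.g. G (Bob) can still go to I. Fixed point.
I never enters the attractor, so Bob can avoid the target forever.

Bob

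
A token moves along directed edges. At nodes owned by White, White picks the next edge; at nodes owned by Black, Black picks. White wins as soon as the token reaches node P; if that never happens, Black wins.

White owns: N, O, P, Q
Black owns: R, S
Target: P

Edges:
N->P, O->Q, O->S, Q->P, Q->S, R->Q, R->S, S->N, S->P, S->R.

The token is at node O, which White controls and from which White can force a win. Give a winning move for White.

A0 = {P}
A1: add {N, Q} — N (White) has N→P; Q (White) has Q→P.
A2: add {O} — O (White) has O→Q.
A3 = A2; e.g. R (Black) can still go to S. Fixed point.
From O, successor Q is in the attractor (rank 1); the other successor S is not.

Q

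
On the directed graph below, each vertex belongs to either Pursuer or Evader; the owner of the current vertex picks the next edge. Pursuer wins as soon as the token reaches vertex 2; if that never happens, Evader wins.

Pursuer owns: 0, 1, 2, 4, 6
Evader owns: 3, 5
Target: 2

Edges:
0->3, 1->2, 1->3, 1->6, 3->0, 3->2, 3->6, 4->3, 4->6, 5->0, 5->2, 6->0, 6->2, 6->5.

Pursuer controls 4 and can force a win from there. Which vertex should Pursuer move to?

6

A0 = {2}
A1: add {1, 6} — 1 (Pursuer) has 1→2; 6 (Pursuer) has 6→2.
A2: add {4} — 4 (Pursuer) has 4→6.
A3 = A2; e.g. 0 (Pursuer) has no edge into A2. Fixed point.
From 4, successor 6 is in the attractor (rank 1); the other successor 3 is not.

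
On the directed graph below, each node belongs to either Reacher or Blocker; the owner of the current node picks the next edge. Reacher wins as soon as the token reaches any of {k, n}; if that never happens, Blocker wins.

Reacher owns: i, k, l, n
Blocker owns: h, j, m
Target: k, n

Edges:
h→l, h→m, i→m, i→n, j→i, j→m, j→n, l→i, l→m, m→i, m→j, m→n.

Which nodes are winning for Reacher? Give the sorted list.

i, k, l, n

A0 = {k, n}
A1: add {i} — i (Reacher) has i→n.
A2: add {l} — l (Reacher) has l→i.
A3 = A2; e.g. h (Blocker) can still go to m. Fixed point.
Reacher's winning region = {i, k, l, n}.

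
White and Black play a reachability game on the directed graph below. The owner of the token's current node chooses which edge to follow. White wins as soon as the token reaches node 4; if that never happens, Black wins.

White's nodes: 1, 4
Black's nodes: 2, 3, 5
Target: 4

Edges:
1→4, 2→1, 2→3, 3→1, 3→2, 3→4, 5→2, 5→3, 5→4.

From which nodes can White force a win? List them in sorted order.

A0 = {4}
A1: add {1} — 1 (White) has 1→4.
A2 = A1; e.g. 2 (Black) can still go to 3. Fixed point.
White's winning region = {1, 4}.

1, 4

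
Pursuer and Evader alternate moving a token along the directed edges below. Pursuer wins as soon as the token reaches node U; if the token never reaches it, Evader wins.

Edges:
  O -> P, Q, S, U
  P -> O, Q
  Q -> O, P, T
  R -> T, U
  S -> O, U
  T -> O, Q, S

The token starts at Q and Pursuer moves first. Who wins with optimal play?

Evader

Track states (vertex, player-to-move).
A0 = {(U,Pursuer), (U,Evader)}
A1: add {(O,Pursuer), (R,Pursuer), (S,Pursuer)}.
A2: add {(S,Evader)}.
A3: add {(T,Pursuer)}.
A4: add {(R,Evader)}.
A5 = A4; e.g. (O,Evader) stays out. (Q,Pursuer) never enters ⇒ Evader avoids the target.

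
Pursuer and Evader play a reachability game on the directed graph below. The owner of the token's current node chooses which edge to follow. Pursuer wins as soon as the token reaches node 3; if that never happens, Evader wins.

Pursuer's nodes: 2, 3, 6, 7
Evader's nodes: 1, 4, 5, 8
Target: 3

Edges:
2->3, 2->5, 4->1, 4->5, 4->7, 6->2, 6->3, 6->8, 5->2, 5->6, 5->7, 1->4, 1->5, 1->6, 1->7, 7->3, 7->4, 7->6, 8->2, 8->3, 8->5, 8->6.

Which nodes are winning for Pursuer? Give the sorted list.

A0 = {3}
A1: add {2, 6, 7} — 2 (Pursuer) has 2→3; 6 (Pursuer) has 6→3; 7 (Pursuer) has 7→3.
A2: add {5} — 5 (Evader): all of {2, 6, 7} already in.
A3: add {8} — 8 (Evader): all of {2, 3, 5, 6} already in.
A4 = A3; e.g. 1 (Evader) can still go to 4. Fixed point.
Pursuer's winning region = {2, 3, 5, 6, 7, 8}.

2, 3, 5, 6, 7, 8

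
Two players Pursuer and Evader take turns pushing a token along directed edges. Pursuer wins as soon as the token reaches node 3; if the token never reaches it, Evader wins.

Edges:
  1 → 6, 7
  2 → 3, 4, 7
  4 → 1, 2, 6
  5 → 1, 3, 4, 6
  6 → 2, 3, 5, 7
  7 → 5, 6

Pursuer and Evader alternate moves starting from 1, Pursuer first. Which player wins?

Pursuer

Track states (vertex, player-to-move).
A0 = {(3,Pursuer), (3,Evader)}
A1: add {(2,Pursuer), (5,Pursuer), (6,Pursuer)}.
A2: add {(7,Evader)}.
A3: add {(1,Pursuer)}.
(1,Pursuer) ∈ A3 ⇒ Pursuer forces the target.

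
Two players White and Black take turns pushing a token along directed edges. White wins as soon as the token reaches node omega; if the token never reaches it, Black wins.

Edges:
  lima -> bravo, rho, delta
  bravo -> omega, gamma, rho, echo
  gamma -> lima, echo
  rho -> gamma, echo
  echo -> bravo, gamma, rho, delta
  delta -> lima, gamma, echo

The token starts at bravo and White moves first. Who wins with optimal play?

White

Track states (vertex, player-to-move).
A0 = {(omega,White), (omega,Black)}
A1: add {(bravo,White)}.
(bravo,White) ∈ A1 ⇒ White forces the target.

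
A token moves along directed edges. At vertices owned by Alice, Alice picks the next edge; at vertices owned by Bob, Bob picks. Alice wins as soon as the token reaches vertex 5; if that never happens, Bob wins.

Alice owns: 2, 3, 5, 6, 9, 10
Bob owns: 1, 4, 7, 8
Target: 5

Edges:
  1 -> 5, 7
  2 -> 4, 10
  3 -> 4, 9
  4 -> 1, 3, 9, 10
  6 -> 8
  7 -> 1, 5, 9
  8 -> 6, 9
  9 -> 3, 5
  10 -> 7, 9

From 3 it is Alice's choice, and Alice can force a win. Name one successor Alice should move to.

9

A0 = {5}
A1: add {9} — 9 (Alice) has 9→5.
A2: add {3, 10} — 3 (Alice) has 3→9; 10 (Alice) has 10→9.
A3: add {2} — 2 (Alice) has 2→10.
A4 = A3; e.g. 1 (Bob) can still go to 7. Fixed point.
From 3, successor 9 is in the attractor (rank 1); the other successor 4 is not.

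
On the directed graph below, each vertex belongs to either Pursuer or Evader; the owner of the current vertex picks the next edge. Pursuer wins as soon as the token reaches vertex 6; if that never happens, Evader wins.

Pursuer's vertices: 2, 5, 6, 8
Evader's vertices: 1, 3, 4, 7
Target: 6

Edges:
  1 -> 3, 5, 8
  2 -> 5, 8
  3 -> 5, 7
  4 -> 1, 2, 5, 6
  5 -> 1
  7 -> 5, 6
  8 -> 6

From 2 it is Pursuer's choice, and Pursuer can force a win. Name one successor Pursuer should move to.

8

A0 = {6}
A1: add {8} — 8 (Pursuer) has 8→6.
A2: add {2} — 2 (Pursuer) has 2→8.
A3 = A2; e.g. 1 (Evader) can still go to 3. Fixed point.
From 2, successor 8 is in the attractor (rank 1); the other successor 5 is not.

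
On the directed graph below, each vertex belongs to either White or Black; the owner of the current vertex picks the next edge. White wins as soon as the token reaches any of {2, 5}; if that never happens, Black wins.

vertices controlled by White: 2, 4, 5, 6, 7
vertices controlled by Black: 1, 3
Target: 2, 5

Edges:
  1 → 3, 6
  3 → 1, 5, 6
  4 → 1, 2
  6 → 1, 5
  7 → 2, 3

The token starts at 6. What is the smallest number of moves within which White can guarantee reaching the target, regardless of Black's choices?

A0 = {2, 5}
A1: add {4, 6, 7} — 4 (White) has 4→2; 6 (White) has 6→5; 7 (White) has 7→2.
A2 = A1; e.g. 1 (Black) can still go to 3. Fixed point.
6 enters the attractor at level 1, so White can force the target in 1 move from there.

1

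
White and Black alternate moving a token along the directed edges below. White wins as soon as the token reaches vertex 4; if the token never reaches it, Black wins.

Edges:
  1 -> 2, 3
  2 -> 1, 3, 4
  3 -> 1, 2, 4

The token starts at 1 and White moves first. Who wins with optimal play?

Track states (vertex, player-to-move).
A0 = {(4,White), (4,Black)}
A1: add {(2,White), (3,White)}.
A2: add {(1,Black)}.
A3 = A2; e.g. (1,White) stays out. (1,White) never enters ⇒ Black avoids the target.

Black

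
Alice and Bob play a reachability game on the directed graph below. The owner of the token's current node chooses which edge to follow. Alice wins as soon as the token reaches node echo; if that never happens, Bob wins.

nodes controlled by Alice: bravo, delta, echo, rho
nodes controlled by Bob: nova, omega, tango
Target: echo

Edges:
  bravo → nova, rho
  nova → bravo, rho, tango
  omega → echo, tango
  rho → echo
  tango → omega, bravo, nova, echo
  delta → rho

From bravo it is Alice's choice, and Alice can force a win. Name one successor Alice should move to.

rho

A0 = {echo}
A1: add {rho} — rho (Alice) has rho→echo.
A2: add {bravo, delta} — bravo (Alice) has bravo→rho; delta (Alice) has delta→rho.
A3 = A2; e.g. omega (Bob) can still go to tango. Fixed point.
From bravo, successor rho is in the attractor (rank 1); the other successor nova is not.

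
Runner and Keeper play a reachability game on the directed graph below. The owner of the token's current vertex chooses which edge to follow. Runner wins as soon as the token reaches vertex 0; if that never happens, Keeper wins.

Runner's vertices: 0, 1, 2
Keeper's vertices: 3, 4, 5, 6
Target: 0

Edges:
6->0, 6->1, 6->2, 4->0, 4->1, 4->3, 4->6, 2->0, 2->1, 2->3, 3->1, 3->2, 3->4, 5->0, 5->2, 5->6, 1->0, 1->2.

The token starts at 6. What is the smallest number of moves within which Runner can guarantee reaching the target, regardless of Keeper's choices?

2

A0 = {0}
A1: add {1, 2} — 1 (Runner) has 1→0; 2 (Runner) has 2→0.
A2: add {6} — 6 (Keeper): all of {0, 1, 2} already in.
6 enters the attractor at level 2, so Runner can force the target in 2 moves from there.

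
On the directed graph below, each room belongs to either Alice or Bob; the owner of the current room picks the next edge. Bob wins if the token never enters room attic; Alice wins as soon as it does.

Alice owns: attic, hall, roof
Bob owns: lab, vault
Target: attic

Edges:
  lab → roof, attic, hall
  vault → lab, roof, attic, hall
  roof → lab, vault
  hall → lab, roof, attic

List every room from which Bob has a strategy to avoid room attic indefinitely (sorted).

A0 = {attic}
A1: add {hall} — hall (Alice) has hall→attic.
A2 = A1; e.g. lab (Bob) can still go to roof. Fixed point.
Alice's attractor = {attic, hall}; Bob avoids the target exactly from the complement.

lab, roof, vault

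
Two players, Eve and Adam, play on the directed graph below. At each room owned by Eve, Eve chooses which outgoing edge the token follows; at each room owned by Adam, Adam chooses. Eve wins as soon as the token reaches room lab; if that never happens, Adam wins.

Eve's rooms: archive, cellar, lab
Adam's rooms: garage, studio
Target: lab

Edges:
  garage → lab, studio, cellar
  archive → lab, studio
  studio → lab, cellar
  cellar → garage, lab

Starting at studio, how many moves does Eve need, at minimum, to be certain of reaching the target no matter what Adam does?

A0 = {lab}
A1: add {archive, cellar} — archive (Eve) has archive→lab; cellar (Eve) has cellar→lab.
A2: add {studio} — studio (Adam): all of {lab, cellar} already in.
studio enters the attractor at level 2, so Eve can force the target in 2 moves from there.

2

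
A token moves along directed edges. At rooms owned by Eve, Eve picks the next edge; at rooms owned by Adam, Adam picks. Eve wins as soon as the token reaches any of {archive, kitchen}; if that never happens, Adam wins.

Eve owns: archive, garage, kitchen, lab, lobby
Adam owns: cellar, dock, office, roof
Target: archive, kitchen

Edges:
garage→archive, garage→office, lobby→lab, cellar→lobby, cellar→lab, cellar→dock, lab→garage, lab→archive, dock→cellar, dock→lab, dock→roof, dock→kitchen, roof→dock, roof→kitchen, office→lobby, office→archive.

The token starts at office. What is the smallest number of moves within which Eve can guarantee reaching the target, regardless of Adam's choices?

A0 = {archive, kitchen}
A1: add {garage, lab} — garage (Eve) has garage→archive; lab (Eve) has lab→archive.
A2: add {lobby} — lobby (Eve) has lobby→lab.
A3: add {office} — office (Adam): all of {lobby, archive} already in.
A4 = A3; e.g. cellar (Adam) can still go to dock. Fixed point.
office enters the attractor at level 3, so Eve can force the target in 3 moves from there.

3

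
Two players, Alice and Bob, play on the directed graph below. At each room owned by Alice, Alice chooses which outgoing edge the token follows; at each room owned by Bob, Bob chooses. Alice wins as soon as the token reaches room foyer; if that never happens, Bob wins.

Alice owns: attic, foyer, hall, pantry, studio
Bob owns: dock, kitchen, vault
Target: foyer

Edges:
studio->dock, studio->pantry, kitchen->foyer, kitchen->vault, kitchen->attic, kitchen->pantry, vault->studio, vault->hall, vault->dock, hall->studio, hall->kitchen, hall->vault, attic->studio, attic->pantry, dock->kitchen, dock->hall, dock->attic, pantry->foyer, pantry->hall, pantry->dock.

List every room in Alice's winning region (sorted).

A0 = {foyer}
A1: add {pantry} — pantry (Alice) has pantry→foyer.
A2: add {attic, studio} — studio (Alice) has studio→pantry; attic (Alice) has attic→pantry.
A3: add {hall} — hall (Alice) has hall→studio.
A4 = A3; e.g. kitchen (Bob) can still go to vault. Fixed point.
Alice's winning region = {attic, foyer, hall, pantry, studio}.

attic, foyer, hall, pantry, studio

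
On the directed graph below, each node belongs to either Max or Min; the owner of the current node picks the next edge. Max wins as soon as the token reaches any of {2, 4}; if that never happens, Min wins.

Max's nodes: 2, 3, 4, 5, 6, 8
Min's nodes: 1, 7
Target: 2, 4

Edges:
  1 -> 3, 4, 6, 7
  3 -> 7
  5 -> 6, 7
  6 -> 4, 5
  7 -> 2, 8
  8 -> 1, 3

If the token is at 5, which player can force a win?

A0 = {2, 4}
A1: add {6} — 6 (Max) has 6→4.
A2: add {5} — 5 (Max) has 5→6.
A3 = A2; e.g. 1 (Min) can still go to 3. Fixed point.
5 ∈ A2, so Max can force the target.

Max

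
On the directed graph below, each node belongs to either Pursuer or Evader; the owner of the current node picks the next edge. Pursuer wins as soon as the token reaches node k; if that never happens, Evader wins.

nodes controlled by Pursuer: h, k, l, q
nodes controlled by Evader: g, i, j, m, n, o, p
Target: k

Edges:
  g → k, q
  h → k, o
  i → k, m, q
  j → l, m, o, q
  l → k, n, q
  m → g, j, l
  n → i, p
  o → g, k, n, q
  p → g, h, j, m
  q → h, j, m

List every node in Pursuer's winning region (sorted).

g, h, k, l, q

A0 = {k}
A1: add {h, l} — h (Pursuer) has h→k; l (Pursuer) has l→k.
A2: add {q} — q (Pursuer) has q→h.
A3: add {g} — g (Evader): all of {k, q} already in.
A4 = A3; e.g. i (Evader) can still go to m. Fixed point.
Pursuer's winning region = {g, h, k, l, q}.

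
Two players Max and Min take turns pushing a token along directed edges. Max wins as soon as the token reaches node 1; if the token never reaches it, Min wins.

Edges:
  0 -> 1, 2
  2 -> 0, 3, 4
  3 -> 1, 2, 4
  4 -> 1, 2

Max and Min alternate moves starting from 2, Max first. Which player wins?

Min

Track states (vertex, player-to-move).
A0 = {(1,Max), (1,Min)}
A1: add {(0,Max), (3,Max), (4,Max)}.
A2: add {(2,Min)}.
A3 = A2; e.g. (0,Min) stays out. (2,Max) never enters ⇒ Min avoids the target.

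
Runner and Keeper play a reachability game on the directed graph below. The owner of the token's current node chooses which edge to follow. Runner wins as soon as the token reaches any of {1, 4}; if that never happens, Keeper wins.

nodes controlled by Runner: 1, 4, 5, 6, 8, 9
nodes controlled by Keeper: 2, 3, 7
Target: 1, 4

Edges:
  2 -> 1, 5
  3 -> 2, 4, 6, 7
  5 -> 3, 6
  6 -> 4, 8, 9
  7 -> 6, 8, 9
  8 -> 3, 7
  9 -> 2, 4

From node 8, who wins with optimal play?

Keeper

A0 = {1, 4}
A1: add {6, 9} — 6 (Runner) has 6→4; 9 (Runner) has 9→4.
A2: add {5} — 5 (Runner) has 5→6.
A3: add {2} — 2 (Keeper): all of {1, 5} already in.
A4 = A3; e.g. 3 (Keeper) can still go to 7. Fixed point.
8 never enters the attractor, so Keeper can avoid the target forever.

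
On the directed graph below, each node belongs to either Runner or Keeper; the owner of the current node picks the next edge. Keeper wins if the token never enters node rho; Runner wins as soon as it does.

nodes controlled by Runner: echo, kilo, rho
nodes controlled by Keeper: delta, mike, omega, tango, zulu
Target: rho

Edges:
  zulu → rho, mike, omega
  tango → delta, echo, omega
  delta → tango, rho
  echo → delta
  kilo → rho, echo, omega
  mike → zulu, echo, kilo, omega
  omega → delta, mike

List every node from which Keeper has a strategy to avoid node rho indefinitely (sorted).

delta, echo, mike, omega, tango, zulu

A0 = {rho}
A1: add {kilo} — kilo (Runner) has kilo→rho.
A2 = A1; e.g. zulu (Keeper) can still go to mike. Fixed point.
Runner's attractor = {kilo, rho}; Keeper avoids the target exactly from the complement.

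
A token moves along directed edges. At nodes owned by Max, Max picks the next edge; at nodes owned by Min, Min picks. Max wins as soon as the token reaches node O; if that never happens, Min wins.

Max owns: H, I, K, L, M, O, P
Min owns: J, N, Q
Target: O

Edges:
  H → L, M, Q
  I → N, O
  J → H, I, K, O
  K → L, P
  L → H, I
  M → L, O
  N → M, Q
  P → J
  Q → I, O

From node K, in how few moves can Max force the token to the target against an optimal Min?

3

A0 = {O}
A1: add {I, M} — I (Max) has I→O; M (Max) has M→O.
A2: add {H, L, Q} — H (Max) has H→M; L (Max) has L→I; Q (Min): all of {I, O} already in.
A3: add {K, N} — K (Max) has K→L; N (Min): all of {M, Q} already in.
K enters the attractor at level 3, so Max can force the target in 3 moves from there.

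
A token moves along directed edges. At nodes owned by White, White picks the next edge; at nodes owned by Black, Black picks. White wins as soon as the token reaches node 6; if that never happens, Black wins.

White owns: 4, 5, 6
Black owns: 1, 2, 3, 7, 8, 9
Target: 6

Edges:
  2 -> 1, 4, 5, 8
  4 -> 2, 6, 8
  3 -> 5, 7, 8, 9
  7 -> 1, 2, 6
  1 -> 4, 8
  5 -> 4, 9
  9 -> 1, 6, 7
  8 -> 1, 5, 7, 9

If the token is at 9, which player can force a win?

A0 = {6}
A1: add {4} — 4 (White) has 4→6.
A2: add {5} — 5 (White) has 5→4.
A3 = A2; e.g. 1 (Black) can still go to 8. Fixed point.
9 never enters the attractor, so Black can avoid the target forever.

Black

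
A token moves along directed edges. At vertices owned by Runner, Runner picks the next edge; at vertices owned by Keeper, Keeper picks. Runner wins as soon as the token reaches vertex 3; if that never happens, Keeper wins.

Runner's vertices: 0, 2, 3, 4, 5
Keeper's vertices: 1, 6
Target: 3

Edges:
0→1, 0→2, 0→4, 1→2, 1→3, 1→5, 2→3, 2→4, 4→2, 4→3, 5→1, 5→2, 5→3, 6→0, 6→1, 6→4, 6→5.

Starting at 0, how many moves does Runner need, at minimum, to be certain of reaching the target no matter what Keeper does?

A0 = {3}
A1: add {2, 4, 5} — 2 (Runner) has 2→3; 4 (Runner) has 4→3; 5 (Runner) has 5→3.
A2: add {0, 1} — 0 (Runner) has 0→2; 1 (Keeper): all of {2, 3, 5} already in.
0 enters the attractor at level 2, so Runner can force the target in 2 moves from there.

2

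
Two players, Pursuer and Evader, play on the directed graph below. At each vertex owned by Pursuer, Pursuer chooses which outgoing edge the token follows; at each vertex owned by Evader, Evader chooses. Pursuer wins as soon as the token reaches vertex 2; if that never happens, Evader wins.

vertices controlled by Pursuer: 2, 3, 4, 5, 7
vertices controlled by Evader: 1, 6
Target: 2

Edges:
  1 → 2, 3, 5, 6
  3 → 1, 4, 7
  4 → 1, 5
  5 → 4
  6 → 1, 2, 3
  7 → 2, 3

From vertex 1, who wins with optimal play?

A0 = {2}
A1: add {7} — 7 (Pursuer) has 7→2.
A2: add {3} — 3 (Pursuer) has 3→7.
A3 = A2; e.g. 1 (Evader) can still go to 5. Fixed point.
1 never enters the attractor, so Evader can avoid the target forever.

Evader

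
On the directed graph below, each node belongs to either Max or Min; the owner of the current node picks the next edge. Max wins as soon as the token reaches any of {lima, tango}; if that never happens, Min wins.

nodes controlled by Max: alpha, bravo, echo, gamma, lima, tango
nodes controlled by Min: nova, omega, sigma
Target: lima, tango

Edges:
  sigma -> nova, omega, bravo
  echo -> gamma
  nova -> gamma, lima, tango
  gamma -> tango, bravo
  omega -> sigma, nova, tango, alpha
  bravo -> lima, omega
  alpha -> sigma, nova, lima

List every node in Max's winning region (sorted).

A0 = {lima, tango}
A1: add {alpha, bravo, gamma} — gamma (Max) has gamma→tango; bravo (Max) has bravo→lima; alpha (Max) has alpha→lima.
A2: add {echo, nova} — echo (Max) has echo→gamma; nova (Min): all of {gamma, lima, tango} already in.
A3 = A2; e.g. sigma (Min) can still go to omega. Fixed point.
Max's winning region = {alpha, bravo, echo, gamma, lima, nova, tango}.

alpha, bravo, echo, gamma, lima, nova, tango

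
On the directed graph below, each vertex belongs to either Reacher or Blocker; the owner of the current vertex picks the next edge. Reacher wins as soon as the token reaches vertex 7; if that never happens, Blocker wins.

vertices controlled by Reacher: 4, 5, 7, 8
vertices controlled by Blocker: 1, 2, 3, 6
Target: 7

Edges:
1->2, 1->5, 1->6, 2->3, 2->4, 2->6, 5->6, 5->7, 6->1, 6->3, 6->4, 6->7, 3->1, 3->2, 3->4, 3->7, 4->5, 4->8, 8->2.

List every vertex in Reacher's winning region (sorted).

A0 = {7}
A1: add {5} — 5 (Reacher) has 5→7.
A2: add {4} — 4 (Reacher) has 4→5.
A3 = A2; e.g. 1 (Blocker) can still go to 2. Fixed point.
Reacher's winning region = {4, 5, 7}.

4, 5, 7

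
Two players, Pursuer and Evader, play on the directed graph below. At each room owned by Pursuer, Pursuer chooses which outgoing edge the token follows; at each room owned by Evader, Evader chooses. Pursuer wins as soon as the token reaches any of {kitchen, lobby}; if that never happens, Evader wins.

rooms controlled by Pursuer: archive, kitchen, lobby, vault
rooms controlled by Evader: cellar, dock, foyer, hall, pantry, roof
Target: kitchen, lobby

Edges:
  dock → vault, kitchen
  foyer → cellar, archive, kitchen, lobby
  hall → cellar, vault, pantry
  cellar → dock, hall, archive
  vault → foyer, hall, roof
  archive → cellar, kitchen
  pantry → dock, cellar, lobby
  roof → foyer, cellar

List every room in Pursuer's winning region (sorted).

archive, kitchen, lobby

A0 = {kitchen, lobby}
A1: add {archive} — archive (Pursuer) has archive→kitchen.
A2 = A1; e.g. dock (Evader) can still go to vault. Fixed point.
Pursuer's winning region = {archive, kitchen, lobby}.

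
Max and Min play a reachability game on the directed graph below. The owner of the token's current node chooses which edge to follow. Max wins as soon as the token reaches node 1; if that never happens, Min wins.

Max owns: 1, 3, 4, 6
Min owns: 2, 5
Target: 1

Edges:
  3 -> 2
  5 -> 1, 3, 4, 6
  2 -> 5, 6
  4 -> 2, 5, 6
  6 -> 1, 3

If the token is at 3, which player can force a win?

A0 = {1}
A1: add {6} — 6 (Max) has 6→1.
A2: add {4} — 4 (Max) has 4→6.
A3 = A2; e.g. 2 (Min) can still go to 5. Fixed point.
3 never enters the attractor, so Min can avoid the target forever.

Min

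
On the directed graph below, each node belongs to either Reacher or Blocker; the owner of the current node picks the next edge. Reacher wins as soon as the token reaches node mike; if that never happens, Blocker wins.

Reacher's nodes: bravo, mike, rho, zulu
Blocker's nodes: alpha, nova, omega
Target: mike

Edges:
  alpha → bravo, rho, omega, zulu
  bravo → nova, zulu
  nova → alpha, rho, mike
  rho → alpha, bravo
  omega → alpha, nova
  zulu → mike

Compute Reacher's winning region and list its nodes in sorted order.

bravo, mike, rho, zulu

A0 = {mike}
A1: add {zulu} — zulu (Reacher) has zulu→mike.
A2: add {bravo} — bravo (Reacher) has bravo→zulu.
A3: add {rho} — rho (Reacher) has rho→bravo.
A4 = A3; e.g. alpha (Blocker) can still go to omega. Fixed point.
Reacher's winning region = {bravo, mike, rho, zulu}.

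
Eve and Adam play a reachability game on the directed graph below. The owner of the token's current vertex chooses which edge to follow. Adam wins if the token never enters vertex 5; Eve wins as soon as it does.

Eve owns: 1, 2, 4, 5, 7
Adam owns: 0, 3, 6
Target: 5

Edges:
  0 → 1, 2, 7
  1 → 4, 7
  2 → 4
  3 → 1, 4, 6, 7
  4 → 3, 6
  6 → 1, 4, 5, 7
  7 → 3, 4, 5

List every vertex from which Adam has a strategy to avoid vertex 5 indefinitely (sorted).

0, 2, 3, 4, 6

A0 = {5}
A1: add {7} — 7 (Eve) has 7→5.
A2: add {1} — 1 (Eve) has 1→7.
A3 = A2; e.g. 0 (Adam) can still go to 2. Fixed point.
Eve's attractor = {1, 5, 7}; Adam avoids the target exactly from the complement.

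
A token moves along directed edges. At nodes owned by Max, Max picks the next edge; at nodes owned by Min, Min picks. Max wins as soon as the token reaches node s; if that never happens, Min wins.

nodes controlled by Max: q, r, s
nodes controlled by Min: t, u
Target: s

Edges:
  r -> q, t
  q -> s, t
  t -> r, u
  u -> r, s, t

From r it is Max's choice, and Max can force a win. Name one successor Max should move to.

A0 = {s}
A1: add {q} — q (Max) has q→s.
A2: add {r} — r (Max) has r→q.
A3 = A2; e.g. t (Min) can still go to u. Fixed point.
From r, successor q is in the attractor (rank 1); the other successor t is not.

q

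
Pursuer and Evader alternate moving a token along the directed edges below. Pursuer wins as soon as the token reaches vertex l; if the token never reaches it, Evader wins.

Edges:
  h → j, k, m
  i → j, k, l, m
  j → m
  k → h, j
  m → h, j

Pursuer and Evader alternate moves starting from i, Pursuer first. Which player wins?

Pursuer

Track states (vertex, player-to-move).
A0 = {(l,Pursuer), (l,Evader)}
A1: add {(i,Pursuer)}.
(i,Pursuer) ∈ A1 ⇒ Pursuer forces the target.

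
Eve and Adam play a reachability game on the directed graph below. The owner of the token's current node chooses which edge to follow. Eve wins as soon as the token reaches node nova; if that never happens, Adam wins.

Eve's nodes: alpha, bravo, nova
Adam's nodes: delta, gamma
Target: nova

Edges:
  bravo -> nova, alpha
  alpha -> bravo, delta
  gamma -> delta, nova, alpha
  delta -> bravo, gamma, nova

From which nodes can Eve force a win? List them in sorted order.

A0 = {nova}
A1: add {bravo} — bravo (Eve) has bravo→nova.
A2: add {alpha} — alpha (Eve) has alpha→bravo.
A3 = A2; e.g. gamma (Adam) can still go to delta. Fixed point.
Eve's winning region = {alpha, bravo, nova}.

alpha, bravo, nova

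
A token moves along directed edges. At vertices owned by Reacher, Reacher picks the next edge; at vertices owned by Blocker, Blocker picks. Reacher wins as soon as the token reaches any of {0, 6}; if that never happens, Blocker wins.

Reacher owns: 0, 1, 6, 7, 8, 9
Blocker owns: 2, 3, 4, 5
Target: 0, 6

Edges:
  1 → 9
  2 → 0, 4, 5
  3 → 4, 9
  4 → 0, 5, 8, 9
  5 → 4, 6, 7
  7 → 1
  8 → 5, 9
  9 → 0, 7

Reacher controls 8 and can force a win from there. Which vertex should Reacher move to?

9

A0 = {0, 6}
A1: add {9} — 9 (Reacher) has 9→0.
A2: add {1, 8} — 1 (Reacher) has 1→9; 8 (Reacher) has 8→9.
A3: add {7} — 7 (Reacher) has 7→1.
A4 = A3; e.g. 2 (Blocker) can still go to 4. Fixed point.
From 8, successor 9 is in the attractor (rank 1); the other successor 5 is not.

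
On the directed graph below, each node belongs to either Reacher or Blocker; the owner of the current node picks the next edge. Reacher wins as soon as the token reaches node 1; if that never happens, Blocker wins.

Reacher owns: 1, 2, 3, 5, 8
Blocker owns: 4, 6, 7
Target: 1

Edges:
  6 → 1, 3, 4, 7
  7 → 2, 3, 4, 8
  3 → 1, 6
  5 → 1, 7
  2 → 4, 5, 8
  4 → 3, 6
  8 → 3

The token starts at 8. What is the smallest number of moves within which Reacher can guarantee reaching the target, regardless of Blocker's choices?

A0 = {1}
A1: add {3, 5} — 3 (Reacher) has 3→1; 5 (Reacher) has 5→1.
A2: add {2, 8} — 2 (Reacher) has 2→5; 8 (Reacher) has 8→3.
A3 = A2; e.g. 4 (Blocker) can still go to 6. Fixed point.
8 enters the attractor at level 2, so Reacher can force the target in 2 moves from there.

2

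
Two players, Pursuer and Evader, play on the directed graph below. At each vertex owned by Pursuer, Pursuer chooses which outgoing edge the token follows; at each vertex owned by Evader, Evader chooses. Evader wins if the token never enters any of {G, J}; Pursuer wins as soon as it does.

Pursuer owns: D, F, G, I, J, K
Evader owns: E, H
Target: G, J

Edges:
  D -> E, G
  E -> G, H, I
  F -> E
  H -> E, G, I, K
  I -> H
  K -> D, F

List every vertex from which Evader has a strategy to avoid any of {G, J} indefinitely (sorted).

E, F, H, I

A0 = {G, J}
A1: add {D} — D (Pursuer) has D→G.
A2: add {K} — K (Pursuer) has K→D.
A3 = A2; e.g. E (Evader) can still go to H. Fixed point.
Pursuer's attractor = {D, G, J, K}; Evader avoids the target exactly from the complement.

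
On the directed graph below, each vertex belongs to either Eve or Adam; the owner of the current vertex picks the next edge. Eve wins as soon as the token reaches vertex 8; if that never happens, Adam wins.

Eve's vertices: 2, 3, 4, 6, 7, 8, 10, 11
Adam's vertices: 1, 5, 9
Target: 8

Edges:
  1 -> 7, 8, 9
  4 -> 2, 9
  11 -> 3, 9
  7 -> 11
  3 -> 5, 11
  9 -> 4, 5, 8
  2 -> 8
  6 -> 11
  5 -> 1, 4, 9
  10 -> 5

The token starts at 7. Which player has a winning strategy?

Adam

A0 = {8}
A1: add {2} — 2 (Eve) has 2→8.
A2: add {4} — 4 (Eve) has 4→2.
A3 = A2; e.g. 1 (Adam) can still go to 7. Fixed point.
7 never enters the attractor, so Adam can avoid the target forever.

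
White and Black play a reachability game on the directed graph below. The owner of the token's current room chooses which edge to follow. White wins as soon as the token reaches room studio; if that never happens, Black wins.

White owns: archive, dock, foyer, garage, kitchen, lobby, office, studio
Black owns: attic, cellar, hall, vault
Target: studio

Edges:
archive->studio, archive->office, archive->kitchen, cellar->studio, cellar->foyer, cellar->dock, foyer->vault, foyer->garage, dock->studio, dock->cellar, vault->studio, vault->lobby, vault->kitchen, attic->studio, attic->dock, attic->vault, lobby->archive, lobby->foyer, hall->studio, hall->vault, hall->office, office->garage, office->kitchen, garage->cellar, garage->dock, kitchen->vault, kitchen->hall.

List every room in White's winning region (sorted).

A0 = {studio}
A1: add {archive, dock} — archive (White) has archive→studio; dock (White) has dock→studio.
A2: add {garage, lobby} — lobby (White) has lobby→archive; garage (White) has garage→dock.
A3: add {foyer, office} — foyer (White) has foyer→garage; office (White) has office→garage.
A4: add {cellar} — cellar (Black): all of {studio, foyer, dock} already in.
A5 = A4; e.g. vault (Black) can still go to kitchen. Fixed point.
White's winning region = {archive, cellar, dock, foyer, garage, lobby, office, studio}.

archive, cellar, dock, foyer, garage, lobby, office, studio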